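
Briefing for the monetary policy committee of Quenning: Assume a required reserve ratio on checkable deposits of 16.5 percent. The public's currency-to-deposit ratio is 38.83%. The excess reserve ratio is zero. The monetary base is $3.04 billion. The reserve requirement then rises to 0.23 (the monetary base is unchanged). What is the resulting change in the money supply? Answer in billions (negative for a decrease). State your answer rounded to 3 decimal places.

Initially m₁ = (1 + 0.3883) / (0.165 + 0.3883) ≈ 2.50913, so M₁ = 2.50913 × 3.04 ≈ 7.6278 billion.
After the change m₂ = (1 + 0.3883) / (0.23 + 0.3883) ≈ 2.24535, so M₂ = 2.24535 × 3.04 ≈ 6.8259 billion.
ΔM = M₂ − M₁ = 6.8259 − 7.6278 = -0.8019 billion.

-0.802 billion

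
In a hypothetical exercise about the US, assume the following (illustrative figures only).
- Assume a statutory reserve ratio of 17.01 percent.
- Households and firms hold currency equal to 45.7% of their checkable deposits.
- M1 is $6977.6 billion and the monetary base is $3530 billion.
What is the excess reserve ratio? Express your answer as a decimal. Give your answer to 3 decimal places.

0.110

Using m = M/MB = 6977.6/3530 ≈ 1.976657. Since m = (1 + c)/(c + rr + e), the denominator satisfies c + rr + e = (1 + c)/m = (1 + 0.457) / 1.976657 ≈ 0.737103.
With c = 0.457 and rr = 0.1701, the excess reserve ratio is 0.737103 − 0.457 − 0.1701 = 0.110003.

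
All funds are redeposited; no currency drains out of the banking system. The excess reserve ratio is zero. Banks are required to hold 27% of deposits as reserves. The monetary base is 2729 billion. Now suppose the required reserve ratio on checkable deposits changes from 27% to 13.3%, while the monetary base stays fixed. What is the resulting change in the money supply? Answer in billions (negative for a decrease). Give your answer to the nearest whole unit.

10411 billion

Initially m₁ = 1 / (0.27) ≈ 3.70370, so M₁ = 3.70370 × 2729 = 10107.3973 billion.
After the change m₂ = 1 / (0.133) ≈ 7.51880, so M₂ = 7.51880 × 2729 = 20518.8052 billion.
ΔM = M₂ − M₁ = 20518.8052 − 10107.3973 = 10411.4079 billion.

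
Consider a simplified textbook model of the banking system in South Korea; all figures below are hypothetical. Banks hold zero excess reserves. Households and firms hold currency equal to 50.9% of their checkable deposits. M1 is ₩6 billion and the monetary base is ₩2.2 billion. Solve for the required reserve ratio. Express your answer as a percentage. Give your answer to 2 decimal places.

4.43%

Using m = M/MB = 6/2.2 ≈ 2.727273. Since m = (1 + c)/(c + rr + e), the denominator satisfies c + rr + e = (1 + c)/m = (1 + 0.509) / 2.727273 ≈ 0.553300.
With c = 0.509 and e = 0, the required reserve ratio is 0.553300 − 0.509 − 0 = 0.0443.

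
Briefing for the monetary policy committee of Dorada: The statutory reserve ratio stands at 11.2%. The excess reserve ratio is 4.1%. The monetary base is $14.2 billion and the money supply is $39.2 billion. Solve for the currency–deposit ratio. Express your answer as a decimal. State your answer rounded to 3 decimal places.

Using m = M/MB = 39.2/14.2 ≈ 2.760563. From m = (1 + c)/(c + rr + e), rearranging gives 1 + c = m·(c + rr + e), so c·(1 − m) = m·(rr + e) − 1.
Hence c = [m·(rr + e) − 1]/(1 − m) = [2.760563 × (0.112 + 0.041) − 1] / (1 − 2.760563) ≈ 0.328096.

0.328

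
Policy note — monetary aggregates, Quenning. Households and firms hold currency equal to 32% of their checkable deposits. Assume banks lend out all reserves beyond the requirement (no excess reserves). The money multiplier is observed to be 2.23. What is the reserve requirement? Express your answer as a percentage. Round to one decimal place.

27.2%

Using m = 2.23. Since m = (1 + c)/(c + rr + e), the denominator satisfies c + rr + e = (1 + c)/m = (1 + 0.32) / 2.23 ≈ 0.591928.
With c = 0.32 and e = 0, the reserve requirement is 0.591928 − 0.32 − 0 = 0.271928.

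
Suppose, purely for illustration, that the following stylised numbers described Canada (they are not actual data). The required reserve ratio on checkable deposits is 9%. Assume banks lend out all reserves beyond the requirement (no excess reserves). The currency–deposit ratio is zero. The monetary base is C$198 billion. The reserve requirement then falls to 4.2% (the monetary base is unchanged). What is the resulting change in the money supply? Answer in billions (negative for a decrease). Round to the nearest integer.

C$2514 billion

Initially m₁ = 1 / (0.09) ≈ 11.1111, so M₁ = 11.1111 × 198 = 2199.9978 billion.
After the change m₂ = 1 / (0.042) ≈ 23.8095, so M₂ = 23.8095 × 198 = 4714.281 billion.
ΔM = M₂ − M₁ = 4714.281 − 2199.9978 = 2514.2832 billion.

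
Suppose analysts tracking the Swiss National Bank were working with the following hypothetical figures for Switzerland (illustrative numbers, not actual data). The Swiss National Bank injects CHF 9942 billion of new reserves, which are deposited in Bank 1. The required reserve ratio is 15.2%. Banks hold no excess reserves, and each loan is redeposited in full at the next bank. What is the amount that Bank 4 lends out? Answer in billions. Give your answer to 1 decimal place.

Each bank lends a fraction (1 − rr) = 0.8480 of the deposit it receives, so Bank 4 receives 9942·0.8480^3 and lends 9942·0.8480^4 ≈ 5141.1132 billion.

CHF 5141.1 billion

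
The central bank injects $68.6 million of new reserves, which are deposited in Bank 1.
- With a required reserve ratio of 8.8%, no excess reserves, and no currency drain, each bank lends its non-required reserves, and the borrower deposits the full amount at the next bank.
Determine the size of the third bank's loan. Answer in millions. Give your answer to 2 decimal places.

$52.04 million

Each bank lends a fraction (1 − rr) = 0.9120 of the deposit it receives, so Bank 3 receives 68.6·0.9120^2 and lends 68.6·0.9120^3 ≈ 52.0366 million.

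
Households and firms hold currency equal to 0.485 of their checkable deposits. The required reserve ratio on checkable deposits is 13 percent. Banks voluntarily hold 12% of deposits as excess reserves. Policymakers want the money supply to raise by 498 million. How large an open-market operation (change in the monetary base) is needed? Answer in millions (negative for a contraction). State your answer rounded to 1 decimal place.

246.5 million

The money multiplier is m = (1 + c) / (rr + e + c) = (1 + 0.485) / (0.13 + 0.12 + 0.485) ≈ 2.02041.
ΔMB = ΔM / m = (+498) / 2.02041 ≈ 246.4846 million.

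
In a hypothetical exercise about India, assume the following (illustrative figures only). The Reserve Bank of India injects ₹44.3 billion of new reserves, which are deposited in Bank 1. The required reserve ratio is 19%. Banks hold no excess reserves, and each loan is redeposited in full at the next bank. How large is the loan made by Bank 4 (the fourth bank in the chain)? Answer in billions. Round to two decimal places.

₹19.07 billion

Each bank lends a fraction (1 − rr) = 0.8100 of the deposit it receives, so Bank 4 receives 44.3·0.8100^3 and lends 44.3·0.8100^4 ≈ 19.0697 billion.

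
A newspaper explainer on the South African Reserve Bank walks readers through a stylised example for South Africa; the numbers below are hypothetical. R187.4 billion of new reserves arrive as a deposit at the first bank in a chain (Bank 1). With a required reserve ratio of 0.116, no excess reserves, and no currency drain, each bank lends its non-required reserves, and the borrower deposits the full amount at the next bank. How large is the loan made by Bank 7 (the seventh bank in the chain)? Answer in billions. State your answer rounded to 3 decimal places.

Each bank lends a fraction (1 − rr) = 0.8840 of the deposit it receives, so Bank 7 receives 187.4·0.8840^6 and lends 187.4·0.8840^7 ≈ 79.0561 billion.

R79.056 billion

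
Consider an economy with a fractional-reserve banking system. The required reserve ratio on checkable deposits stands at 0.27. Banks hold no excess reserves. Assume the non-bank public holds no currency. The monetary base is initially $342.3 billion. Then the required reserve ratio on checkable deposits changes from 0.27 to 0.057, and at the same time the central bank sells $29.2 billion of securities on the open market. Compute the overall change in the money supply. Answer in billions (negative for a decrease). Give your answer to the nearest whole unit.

$4225 billion

Before: m₁ = 1 / (0.27) ≈ 3.7037, MB₁ = 342.3, so M₁ = 3.7037 × 342.3 ≈ 1267.7765 billion.
After: m₂ = 1 / (0.057) ≈ 17.5439, MB₂ = 342.3 − 29.2 = 313.1, so M₂ = 17.5439 × 313.1 ≈ 5492.9951 billion.
ΔM = M₂ − M₁ = 5492.9951 − 1267.7765 = 4225.2186 billion.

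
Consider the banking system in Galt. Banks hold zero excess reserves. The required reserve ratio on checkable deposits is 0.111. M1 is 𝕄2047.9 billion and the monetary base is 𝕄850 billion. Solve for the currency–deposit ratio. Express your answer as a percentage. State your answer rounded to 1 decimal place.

52.0%

Using m = M/MB = 2047.9/850 ≈ 2.409294. From m = (1 + c)/(c + rr + e), rearranging gives 1 + c = m·(c + rr + e), so c·(1 − m) = m·(rr + e) − 1.
Hence c = [m·(rr + e) − 1]/(1 − m) = [2.409294 × (0.111 + 0) − 1] / (1 − 2.409294) ≈ 0.519812.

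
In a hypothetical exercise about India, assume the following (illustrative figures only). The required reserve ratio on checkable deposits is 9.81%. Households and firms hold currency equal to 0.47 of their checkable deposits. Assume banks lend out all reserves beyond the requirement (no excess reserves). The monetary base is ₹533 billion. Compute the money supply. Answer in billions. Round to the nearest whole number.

₹1379 billion

The money multiplier is m = (1 + c) / (rr + c) = (1 + 0.47) / (0.0981 + 0.47) ≈ 2.5876.
So M = m × MB = 2.5876 × 533 = 1379.1908 billion.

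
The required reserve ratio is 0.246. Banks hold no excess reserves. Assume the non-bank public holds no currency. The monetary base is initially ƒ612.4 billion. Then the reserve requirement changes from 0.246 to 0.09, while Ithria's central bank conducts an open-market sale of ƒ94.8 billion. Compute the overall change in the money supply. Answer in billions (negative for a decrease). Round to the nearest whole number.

ƒ3262 billion

Before: m₁ = 1 / (0.246) ≈ 4.0650, MB₁ = 612.4, so M₁ = 4.0650 × 612.4 = 2489.406 billion.
After: m₂ = 1 / (0.09) ≈ 11.1111, MB₂ = 612.4 − 94.8 = 517.6, so M₂ = 11.1111 × 517.6 ≈ 5751.1054 billion.
ΔM = M₂ − M₁ = 5751.1054 − 2489.406 = 3261.6994 billion.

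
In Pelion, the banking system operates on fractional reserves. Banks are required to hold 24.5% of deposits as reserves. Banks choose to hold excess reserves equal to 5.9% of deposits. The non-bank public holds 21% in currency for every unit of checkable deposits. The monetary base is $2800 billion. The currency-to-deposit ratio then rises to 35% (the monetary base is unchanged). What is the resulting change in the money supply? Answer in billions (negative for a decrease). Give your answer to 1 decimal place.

-811.6 billion

Initially m₁ = (1 + 0.21) / (0.245 + 0.059 + 0.21) ≈ 2.354086, so M₁ = 2.354086 × 2800 = 6591.4408 billion.
After the change m₂ = (1 + 0.35) / (0.245 + 0.059 + 0.35) ≈ 2.064220, so M₂ = 2.064220 × 2800 = 5779.816 billion.
ΔM = M₂ − M₁ = 5779.816 − 6591.4408 = -811.6248 billion.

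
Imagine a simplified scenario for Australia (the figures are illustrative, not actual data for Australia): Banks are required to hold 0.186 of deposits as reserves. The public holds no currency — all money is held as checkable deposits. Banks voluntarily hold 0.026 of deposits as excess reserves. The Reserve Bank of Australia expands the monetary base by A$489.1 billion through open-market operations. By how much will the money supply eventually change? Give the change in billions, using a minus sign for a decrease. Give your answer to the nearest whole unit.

The money multiplier is m = 1 / (rr + e) = 1 / (0.186 + 0.026) ≈ 4.7170.
The purchase adds 489.1 billion of base, so ΔM = m × ΔMB = 4.7170 × (+489.1) = 2307.0847 billion.

A$2307 billion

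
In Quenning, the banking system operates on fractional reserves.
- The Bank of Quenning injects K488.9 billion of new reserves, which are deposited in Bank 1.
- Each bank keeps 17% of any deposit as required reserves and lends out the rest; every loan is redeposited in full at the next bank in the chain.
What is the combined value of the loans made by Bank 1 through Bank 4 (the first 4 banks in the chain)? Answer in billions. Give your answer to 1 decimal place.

K1254.2 billion

Bank i lends (1 − rr)^i of the original deposit: Bank 1 lends 488.9·0.8300 = 405.7870, Bank 2 lends 488.9·0.8300² ≈ 336.8032, and so on.
Summing a geometric series: total = 488.9·[0.8300·(1 − 0.8300^4) / (1 − 0.8300)] ≈ 1254.1606 billion.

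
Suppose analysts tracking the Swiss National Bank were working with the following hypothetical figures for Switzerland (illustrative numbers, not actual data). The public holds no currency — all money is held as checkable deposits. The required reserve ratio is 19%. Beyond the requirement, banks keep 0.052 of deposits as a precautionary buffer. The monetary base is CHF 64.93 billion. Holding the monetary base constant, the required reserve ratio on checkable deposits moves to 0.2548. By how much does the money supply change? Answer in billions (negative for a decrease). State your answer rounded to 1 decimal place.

-56.7 billion

Initially m₁ = 1 / (0.19 + 0.052) ≈ 4.1322, so M₁ = 4.1322 × 64.93 ≈ 268.3037 billion.
After the change m₂ = 1 / (0.2548 + 0.052) ≈ 3.2595, so M₂ = 3.2595 × 64.93 ≈ 211.6393 billion.
ΔM = M₂ − M₁ = 211.6393 − 268.3037 = -56.6644 billion.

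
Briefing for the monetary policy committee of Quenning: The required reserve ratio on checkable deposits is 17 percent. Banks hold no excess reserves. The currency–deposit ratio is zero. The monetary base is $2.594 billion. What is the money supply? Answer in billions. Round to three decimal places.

With no currency drain or excess reserves, the money multiplier is m = 1/rr = 1/0.17 ≈ 5.88235.
Money supply M = m × MB = 5.88235 × 2.594 ≈ 15.2588 billion.

$15.259 billion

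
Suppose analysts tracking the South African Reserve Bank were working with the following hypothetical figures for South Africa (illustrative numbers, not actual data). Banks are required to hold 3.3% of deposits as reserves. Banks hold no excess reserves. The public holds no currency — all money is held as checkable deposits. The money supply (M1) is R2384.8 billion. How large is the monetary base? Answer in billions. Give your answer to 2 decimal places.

With no currency drain and no excess reserves, the money multiplier is m = 1/rr = 1/0.033 ≈ 30.3030303.
The monetary base is MB = M / m = 2384.8 / 30.3030303 ≈ 78.6984 billion.

R78.70 billion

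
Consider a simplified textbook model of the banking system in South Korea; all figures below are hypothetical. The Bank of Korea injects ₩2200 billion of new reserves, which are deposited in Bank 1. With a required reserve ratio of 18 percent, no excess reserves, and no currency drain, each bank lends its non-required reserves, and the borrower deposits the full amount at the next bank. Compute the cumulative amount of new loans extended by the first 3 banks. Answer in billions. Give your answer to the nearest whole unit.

Bank i lends (1 − rr)^i of the original deposit: Bank 1 lends 2200·0.8200 = 1804.0000, Bank 2 lends 2200·0.8200² = 1479.2800, and so on.
Summing a geometric series: total = 2200·[0.8200·(1 − 0.8200^3) / (1 − 0.8200)] = 4496.2896 billion.

₩4496 billion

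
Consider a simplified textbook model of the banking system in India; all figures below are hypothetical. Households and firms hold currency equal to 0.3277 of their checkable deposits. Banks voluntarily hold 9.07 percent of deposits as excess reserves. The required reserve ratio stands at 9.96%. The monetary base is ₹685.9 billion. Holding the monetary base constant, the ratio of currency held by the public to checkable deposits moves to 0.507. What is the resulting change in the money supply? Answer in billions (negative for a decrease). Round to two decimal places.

-275.69 billion

Initially m₁ = (1 + 0.3277) / (0.0996 + 0.0907 + 0.3277) ≈ 2.563127, so M₁ = 2.563127 × 685.9 ≈ 1758.0488 billion.
After the change m₂ = (1 + 0.507) / (0.0996 + 0.0907 + 0.507) ≈ 2.161193, so M₂ = 2.161193 × 685.9 ≈ 1482.3623 billion.
ΔM = M₂ − M₁ = 1482.3623 − 1758.0488 = -275.6865 billion.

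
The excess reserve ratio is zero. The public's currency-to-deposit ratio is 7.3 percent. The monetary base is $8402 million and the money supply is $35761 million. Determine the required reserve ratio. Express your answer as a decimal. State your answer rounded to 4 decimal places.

Using m = M/MB = 35761/8402 ≈ 4.256249. Since m = (1 + c)/(c + rr + e), the denominator satisfies c + rr + e = (1 + c)/m = (1 + 0.073) / 4.256249 ≈ 0.252100.
With c = 0.073 and e = 0, the required reserve ratio is 0.252100 − 0.073 − 0 = 0.1791.

0.1791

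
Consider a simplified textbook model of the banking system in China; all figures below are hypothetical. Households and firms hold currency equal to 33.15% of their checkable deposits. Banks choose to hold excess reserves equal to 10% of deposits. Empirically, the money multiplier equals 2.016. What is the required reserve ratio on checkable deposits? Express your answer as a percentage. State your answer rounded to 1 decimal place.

Using m = 2.016. Since m = (1 + c)/(c + rr + e), the denominator satisfies c + rr + e = (1 + c)/m = (1 + 0.3315) / 2.016 ≈ 0.660466.
With c = 0.3315 and e = 0.1, the required reserve ratio on checkable deposits is 0.660466 − 0.3315 − 0.1 = 0.228966.

22.9%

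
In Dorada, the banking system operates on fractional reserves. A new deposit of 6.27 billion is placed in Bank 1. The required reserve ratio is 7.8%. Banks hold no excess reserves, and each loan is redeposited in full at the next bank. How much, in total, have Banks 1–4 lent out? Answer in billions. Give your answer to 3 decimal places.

Bank i lends (1 − rr)^i of the original deposit: Bank 1 lends 6.27·0.9220 ≈ 5.7809, Bank 2 lends 6.27·0.9220² ≈ 5.3300, and so on.
Summing a geometric series: total = 6.27·[0.9220·(1 − 0.9220^4) / (1 − 0.9220)] ≈ 20.5562 billion.

20.556 billion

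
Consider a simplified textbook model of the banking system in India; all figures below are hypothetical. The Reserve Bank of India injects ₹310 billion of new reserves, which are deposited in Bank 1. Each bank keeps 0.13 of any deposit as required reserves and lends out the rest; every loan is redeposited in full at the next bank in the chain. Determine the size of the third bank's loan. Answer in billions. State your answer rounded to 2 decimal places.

₹204.14 billion

Each bank lends a fraction (1 − rr) = 0.8700 of the deposit it receives, so Bank 3 receives 310·0.8700^2 and lends 310·0.8700^3 ≈ 204.1359 billion.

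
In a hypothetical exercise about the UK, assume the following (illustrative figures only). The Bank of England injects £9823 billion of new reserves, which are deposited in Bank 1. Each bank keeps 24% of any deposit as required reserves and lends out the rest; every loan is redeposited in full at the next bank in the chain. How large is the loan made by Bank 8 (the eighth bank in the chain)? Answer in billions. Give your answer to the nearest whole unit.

£1093 billion

Each bank lends a fraction (1 − rr) = 0.7600 of the deposit it receives, so Bank 8 receives 9823·0.7600^7 and lends 9823·0.7600^8 ≈ 1093.3341 billion.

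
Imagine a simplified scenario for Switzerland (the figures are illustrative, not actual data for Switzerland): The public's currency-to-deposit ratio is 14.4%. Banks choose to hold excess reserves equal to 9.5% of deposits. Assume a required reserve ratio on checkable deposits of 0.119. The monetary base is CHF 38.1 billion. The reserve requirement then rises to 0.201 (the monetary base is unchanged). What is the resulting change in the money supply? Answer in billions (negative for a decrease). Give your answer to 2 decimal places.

Initially m₁ = (1 + 0.144) / (0.119 + 0.095 + 0.144) ≈ 3.19553, so M₁ = 3.19553 × 38.1 ≈ 121.7497 billion.
After the change m₂ = (1 + 0.144) / (0.201 + 0.095 + 0.144) = 2.6, so M₂ = 2.6 × 38.1 = 99.06 billion.
ΔM = M₂ − M₁ = 99.06 − 121.7497 = -22.6897 billion.

-22.69 billion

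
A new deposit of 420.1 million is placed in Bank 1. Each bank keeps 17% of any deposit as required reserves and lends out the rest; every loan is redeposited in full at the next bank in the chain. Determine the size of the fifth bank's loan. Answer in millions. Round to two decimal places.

165.48 million

Each bank lends a fraction (1 − rr) = 0.8300 of the deposit it receives, so Bank 5 receives 420.1·0.8300^4 and lends 420.1·0.8300^5 ≈ 165.4791 million.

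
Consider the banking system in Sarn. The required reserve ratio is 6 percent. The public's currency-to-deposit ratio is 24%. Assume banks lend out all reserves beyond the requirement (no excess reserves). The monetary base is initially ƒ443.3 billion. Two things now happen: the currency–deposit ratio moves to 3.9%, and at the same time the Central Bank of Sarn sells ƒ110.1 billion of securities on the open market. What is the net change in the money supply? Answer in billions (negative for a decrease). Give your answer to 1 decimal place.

ƒ1664.6 billion

Before: m₁ = (1 + 0.24) / (0.06 + 0.24) ≈ 4.13333, MB₁ = 443.3, so M₁ = 4.13333 × 443.3 ≈ 1832.3052 billion.
After: m₂ = (1 + 0.039) / (0.06 + 0.039) ≈ 10.49495, MB₂ = 443.3 − 110.1 = 333.2, so M₂ = 10.49495 × 333.2 ≈ 3496.9173 billion.
ΔM = M₂ − M₁ = 3496.9173 − 1832.3052 = 1664.6121 billion.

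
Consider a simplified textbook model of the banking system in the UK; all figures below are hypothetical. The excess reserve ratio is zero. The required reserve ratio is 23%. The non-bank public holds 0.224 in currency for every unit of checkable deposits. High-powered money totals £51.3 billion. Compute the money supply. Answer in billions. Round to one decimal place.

The money multiplier is m = (1 + c) / (rr + c) = (1 + 0.224) / (0.23 + 0.224) ≈ 2.6960.
So M = m × MB = 2.6960 × 51.3 = 138.3048 billion.

£138.3 billion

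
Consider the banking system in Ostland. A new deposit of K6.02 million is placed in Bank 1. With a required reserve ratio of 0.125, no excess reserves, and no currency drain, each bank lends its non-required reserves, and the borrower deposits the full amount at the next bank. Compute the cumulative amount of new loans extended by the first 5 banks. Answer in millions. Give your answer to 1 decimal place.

K20.5 million

Bank i lends (1 − rr)^i of the original deposit: Bank 1 lends 6.02·0.8750 = 5.2675, Bank 2 lends 6.02·0.8750² ≈ 4.6091, and so on.
Summing a geometric series: total = 6.02·[0.8750·(1 − 0.8750^5) / (1 − 0.8750)] ≈ 20.5260 million.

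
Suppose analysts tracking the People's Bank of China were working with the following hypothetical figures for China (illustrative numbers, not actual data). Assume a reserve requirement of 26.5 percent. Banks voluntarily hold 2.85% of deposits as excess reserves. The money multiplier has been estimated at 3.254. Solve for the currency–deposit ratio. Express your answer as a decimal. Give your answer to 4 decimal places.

Using m = 3.254. From m = (1 + c)/(c + rr + e), rearranging gives 1 + c = m·(c + rr + e), so c·(1 − m) = m·(rr + e) − 1.
Hence c = [m·(rr + e) − 1]/(1 − m) = [3.254 × (0.265 + 0.0285) − 1] / (1 − 3.254) ≈ 0.019943.

0.0199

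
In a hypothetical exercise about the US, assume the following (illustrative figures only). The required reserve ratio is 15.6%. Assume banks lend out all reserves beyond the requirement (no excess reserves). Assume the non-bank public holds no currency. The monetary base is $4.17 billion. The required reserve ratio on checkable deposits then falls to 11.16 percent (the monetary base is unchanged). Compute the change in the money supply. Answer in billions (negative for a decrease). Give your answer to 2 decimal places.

Initially m₁ = 1 / (0.156) ≈ 6.4103, so M₁ = 6.4103 × 4.17 ≈ 26.731 billion.
After the change m₂ = 1 / (0.1116) ≈ 8.9606, so M₂ = 8.9606 × 4.17 ≈ 37.3657 billion.
ΔM = M₂ − M₁ = 37.3657 − 26.731 = 10.6347 billion.

$10.63 billion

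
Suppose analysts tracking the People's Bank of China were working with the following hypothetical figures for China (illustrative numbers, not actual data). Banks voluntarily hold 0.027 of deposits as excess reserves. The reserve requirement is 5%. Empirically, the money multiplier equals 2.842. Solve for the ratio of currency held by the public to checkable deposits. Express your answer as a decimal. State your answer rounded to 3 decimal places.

0.424

Using m = 2.842. From m = (1 + c)/(c + rr + e), rearranging gives 1 + c = m·(c + rr + e), so c·(1 − m) = m·(rr + e) − 1.
Hence c = [m·(rr + e) − 1]/(1 − m) = [2.842 × (0.05 + 0.027) − 1] / (1 − 2.842) ≈ 0.424086.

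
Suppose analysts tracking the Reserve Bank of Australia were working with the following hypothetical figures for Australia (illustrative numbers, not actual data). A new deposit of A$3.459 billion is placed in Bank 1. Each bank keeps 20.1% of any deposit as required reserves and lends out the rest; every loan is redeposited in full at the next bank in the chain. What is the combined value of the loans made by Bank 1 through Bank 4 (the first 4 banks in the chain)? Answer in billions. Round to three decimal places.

A$8.146 billion

Bank i lends (1 − rr)^i of the original deposit: Bank 1 lends 3.459·0.7990 ≈ 2.7637, Bank 2 lends 3.459·0.7990² ≈ 2.2082, and so on.
Summing a geometric series: total = 3.459·[0.7990·(1 − 0.7990^4) / (1 − 0.7990)] ≈ 8.1461 billion.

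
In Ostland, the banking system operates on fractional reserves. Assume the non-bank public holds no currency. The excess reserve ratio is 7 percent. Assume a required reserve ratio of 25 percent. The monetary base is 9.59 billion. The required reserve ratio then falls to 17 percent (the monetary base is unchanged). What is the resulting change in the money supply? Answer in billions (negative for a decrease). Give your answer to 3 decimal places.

9.990 billion

Initially m₁ = 1 / (0.25 + 0.07) = 3.12500, so M₁ = 3.12500 × 9.59 ≈ 29.9688 billion.
After the change m₂ = 1 / (0.17 + 0.07) ≈ 4.16667, so M₂ = 4.16667 × 9.59 ≈ 39.9584 billion.
ΔM = M₂ − M₁ = 39.9584 − 29.9688 = 9.9896 billion.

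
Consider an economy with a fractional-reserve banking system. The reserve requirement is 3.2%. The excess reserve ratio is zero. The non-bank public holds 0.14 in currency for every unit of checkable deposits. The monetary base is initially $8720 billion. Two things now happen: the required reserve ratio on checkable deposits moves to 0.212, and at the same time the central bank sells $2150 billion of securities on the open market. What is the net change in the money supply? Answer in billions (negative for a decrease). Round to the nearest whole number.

Before: m₁ = (1 + 0.14) / (0.032 + 0.14) ≈ 6.62791, MB₁ = 8720, so M₁ = 6.62791 × 8720 = 57795.3752 billion.
After: m₂ = (1 + 0.14) / (0.212 + 0.14) ≈ 3.23864, MB₂ = 8720 − 2150 = 6570, so M₂ = 3.23864 × 6570 = 21277.8648 billion.
ΔM = M₂ − M₁ = 21277.8648 − 57795.3752 = -36517.5104 billion.

-36518 billion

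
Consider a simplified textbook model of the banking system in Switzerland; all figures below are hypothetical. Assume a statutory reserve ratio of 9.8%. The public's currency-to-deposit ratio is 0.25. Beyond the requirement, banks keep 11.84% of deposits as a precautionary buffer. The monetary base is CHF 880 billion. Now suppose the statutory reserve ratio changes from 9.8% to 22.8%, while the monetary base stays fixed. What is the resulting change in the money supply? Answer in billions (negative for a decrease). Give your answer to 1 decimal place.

-514.1 billion

Initially m₁ = (1 + 0.25) / (0.098 + 0.1184 + 0.25) ≈ 2.68010, so M₁ = 2.68010 × 880 = 2358.488 billion.
After the change m₂ = (1 + 0.25) / (0.228 + 0.1184 + 0.25) ≈ 2.09591, so M₂ = 2.09591 × 880 = 1844.4008 billion.
ΔM = M₂ − M₁ = 1844.4008 − 2358.488 = -514.0872 billion.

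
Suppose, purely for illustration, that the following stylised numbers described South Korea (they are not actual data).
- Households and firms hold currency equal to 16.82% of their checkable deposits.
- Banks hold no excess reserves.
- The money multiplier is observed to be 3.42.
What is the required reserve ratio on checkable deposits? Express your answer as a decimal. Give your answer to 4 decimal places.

Using m = 3.42. Since m = (1 + c)/(c + rr + e), the denominator satisfies c + rr + e = (1 + c)/m = (1 + 0.1682) / 3.42 ≈ 0.341579.
With c = 0.1682 and e = 0, the required reserve ratio on checkable deposits is 0.341579 − 0.1682 − 0 = 0.173379.

0.1734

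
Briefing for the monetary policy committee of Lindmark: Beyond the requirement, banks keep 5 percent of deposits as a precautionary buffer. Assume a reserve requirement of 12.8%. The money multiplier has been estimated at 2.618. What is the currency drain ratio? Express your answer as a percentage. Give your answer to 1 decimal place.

Using m = 2.618. From m = (1 + c)/(c + rr + e), rearranging gives 1 + c = m·(c + rr + e), so c·(1 − m) = m·(rr + e) − 1.
Hence c = [m·(rr + e) − 1]/(1 − m) = [2.618 × (0.128 + 0.05) − 1] / (1 − 2.618) ≈ 0.330035.

33.0%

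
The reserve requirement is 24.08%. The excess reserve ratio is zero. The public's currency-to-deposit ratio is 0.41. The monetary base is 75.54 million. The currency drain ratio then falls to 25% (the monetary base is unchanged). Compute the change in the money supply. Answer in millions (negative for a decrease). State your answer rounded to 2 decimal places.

28.73 million

Initially m₁ = (1 + 0.41) / (0.2408 + 0.41) ≈ 2.16656, so M₁ = 2.16656 × 75.54 ≈ 163.6619 million.
After the change m₂ = (1 + 0.25) / (0.2408 + 0.25) ≈ 2.54686, so M₂ = 2.54686 × 75.54 ≈ 192.3898 million.
ΔM = M₂ − M₁ = 192.3898 − 163.6619 = 28.7279 million.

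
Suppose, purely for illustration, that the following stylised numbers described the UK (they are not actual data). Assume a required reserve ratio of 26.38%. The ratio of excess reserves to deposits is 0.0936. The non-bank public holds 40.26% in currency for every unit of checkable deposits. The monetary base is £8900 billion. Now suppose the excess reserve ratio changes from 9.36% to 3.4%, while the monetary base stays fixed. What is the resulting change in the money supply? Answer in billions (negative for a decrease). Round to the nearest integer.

£1398 billion

Initially m₁ = (1 + 0.4026) / (0.2638 + 0.0936 + 0.4026) ≈ 1.84553, so M₁ = 1.84553 × 8900 = 16425.217 billion.
After the change m₂ = (1 + 0.4026) / (0.2638 + 0.034 + 0.4026) ≈ 2.00257, so M₂ = 2.00257 × 8900 = 17822.873 billion.
ΔM = M₂ − M₁ = 17822.873 − 16425.217 = 1397.656 billion.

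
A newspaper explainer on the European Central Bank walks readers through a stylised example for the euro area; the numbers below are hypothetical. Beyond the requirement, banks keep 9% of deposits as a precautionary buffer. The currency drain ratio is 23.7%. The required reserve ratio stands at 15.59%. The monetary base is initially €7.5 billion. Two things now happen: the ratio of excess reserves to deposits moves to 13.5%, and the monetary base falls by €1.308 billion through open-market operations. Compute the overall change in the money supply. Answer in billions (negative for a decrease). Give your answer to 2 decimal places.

Before: m₁ = (1 + 0.237) / (0.1559 + 0.09 + 0.237) ≈ 2.5616, MB₁ = 7.5, so M₁ = 2.5616 × 7.5 = 19.212 billion.
After: m₂ = (1 + 0.237) / (0.1559 + 0.135 + 0.237) ≈ 2.3432, MB₂ = 7.5 − 1.308 = 6.192, so M₂ = 2.3432 × 6.192 ≈ 14.5091 billion.
ΔM = M₂ − M₁ = 14.5091 − 19.212 = -4.7029 billion.

-4.70 billion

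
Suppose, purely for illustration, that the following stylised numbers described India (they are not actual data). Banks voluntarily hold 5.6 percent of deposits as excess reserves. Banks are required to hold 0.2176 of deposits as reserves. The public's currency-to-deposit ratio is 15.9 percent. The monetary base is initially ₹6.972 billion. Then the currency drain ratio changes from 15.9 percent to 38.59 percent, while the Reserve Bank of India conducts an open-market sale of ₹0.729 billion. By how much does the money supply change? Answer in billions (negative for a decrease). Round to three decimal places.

-5.560 billion

Before: m₁ = (1 + 0.159) / (0.2176 + 0.056 + 0.159) ≈ 2.67915, MB₁ = 6.972, so M₁ = 2.67915 × 6.972 ≈ 18.679 billion.
After: m₂ = (1 + 0.3859) / (0.2176 + 0.056 + 0.3859) ≈ 2.10144, MB₂ = 6.972 − 0.729 = 6.243, so M₂ = 2.10144 × 6.243 ≈ 13.1193 billion.
ΔM = M₂ − M₁ = 13.1193 − 18.679 = -5.5597 billion.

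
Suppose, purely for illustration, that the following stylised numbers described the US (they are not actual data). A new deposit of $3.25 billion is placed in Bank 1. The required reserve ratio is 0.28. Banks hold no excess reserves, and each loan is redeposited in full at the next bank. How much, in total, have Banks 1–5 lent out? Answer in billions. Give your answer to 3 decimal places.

Bank i lends (1 − rr)^i of the original deposit: Bank 1 lends 3.25·0.7200 = 2.3400, Bank 2 lends 3.25·0.7200² = 1.6848, and so on.
Summing a geometric series: total = 3.25·[0.7200·(1 − 0.7200^5) / (1 − 0.7200)] ≈ 6.7401 billion.

$6.740 billion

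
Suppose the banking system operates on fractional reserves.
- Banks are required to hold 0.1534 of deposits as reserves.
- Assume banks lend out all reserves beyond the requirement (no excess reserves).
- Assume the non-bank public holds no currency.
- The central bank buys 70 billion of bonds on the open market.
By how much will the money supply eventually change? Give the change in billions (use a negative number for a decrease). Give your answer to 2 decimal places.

The simple money multiplier is m = 1/rr = 1/0.1534 ≈ 6.51890.
An open-market purchase increases the monetary base by 70 billion, so ΔM = m × ΔMB = 6.51890 × 70 = 456.323 billion.

456.32 billion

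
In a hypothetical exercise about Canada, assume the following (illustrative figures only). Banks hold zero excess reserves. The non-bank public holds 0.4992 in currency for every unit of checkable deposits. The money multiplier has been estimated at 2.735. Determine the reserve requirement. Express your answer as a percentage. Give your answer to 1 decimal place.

4.9%

Using m = 2.735. Since m = (1 + c)/(c + rr + e), the denominator satisfies c + rr + e = (1 + c)/m = (1 + 0.4992) / 2.735 ≈ 0.548154.
With c = 0.4992 and e = 0, the reserve requirement is 0.548154 − 0.4992 − 0 = 0.048954.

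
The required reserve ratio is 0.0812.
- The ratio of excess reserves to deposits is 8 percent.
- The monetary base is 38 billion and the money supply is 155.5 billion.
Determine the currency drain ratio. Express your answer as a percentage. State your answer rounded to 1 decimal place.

Using m = M/MB = 155.5/38 ≈ 4.092105. From m = (1 + c)/(c + rr + e), rearranging gives 1 + c = m·(c + rr + e), so c·(1 − m) = m·(rr + e) − 1.
Hence c = [m·(rr + e) − 1]/(1 − m) = [4.092105 × (0.0812 + 0.08) − 1] / (1 − 4.092105) ≈ 0.110072.

11.0%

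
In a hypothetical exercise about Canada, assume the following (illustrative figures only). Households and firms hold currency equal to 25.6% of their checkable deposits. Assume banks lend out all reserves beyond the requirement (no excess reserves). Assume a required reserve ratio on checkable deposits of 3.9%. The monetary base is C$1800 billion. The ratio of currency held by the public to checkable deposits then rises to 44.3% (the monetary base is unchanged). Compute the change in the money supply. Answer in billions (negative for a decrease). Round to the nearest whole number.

Initially m₁ = (1 + 0.256) / (0.039 + 0.256) ≈ 4.25763, so M₁ = 4.25763 × 1800 = 7663.734 billion.
After the change m₂ = (1 + 0.443) / (0.039 + 0.443) ≈ 2.99378, so M₂ = 2.99378 × 1800 = 5388.804 billion.
ΔM = M₂ − M₁ = 5388.804 − 7663.734 = -2274.93 billion.

-2275 billion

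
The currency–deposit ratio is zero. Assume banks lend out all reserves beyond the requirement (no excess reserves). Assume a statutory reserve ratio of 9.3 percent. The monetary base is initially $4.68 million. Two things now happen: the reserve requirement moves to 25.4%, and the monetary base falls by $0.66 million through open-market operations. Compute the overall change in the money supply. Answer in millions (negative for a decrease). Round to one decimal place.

-34.5 million

Before: m₁ = 1 / (0.093) ≈ 10.7527, MB₁ = 4.68, so M₁ = 10.7527 × 4.68 ≈ 50.3226 million.
After: m₂ = 1 / (0.254) ≈ 3.9370, MB₂ = 4.68 − 0.66 = 4.02, so M₂ = 3.9370 × 4.02 ≈ 15.8267 million.
ΔM = M₂ − M₁ = 15.8267 − 50.3226 = -34.4959 million.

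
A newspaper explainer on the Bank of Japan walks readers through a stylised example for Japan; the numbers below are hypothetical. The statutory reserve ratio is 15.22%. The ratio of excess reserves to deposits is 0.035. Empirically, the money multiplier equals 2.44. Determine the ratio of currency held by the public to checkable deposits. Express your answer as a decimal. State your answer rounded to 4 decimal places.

Using m = 2.44. From m = (1 + c)/(c + rr + e), rearranging gives 1 + c = m·(c + rr + e), so c·(1 − m) = m·(rr + e) − 1.
Hence c = [m·(rr + e) − 1]/(1 − m) = [2.44 × (0.1522 + 0.035) − 1] / (1 − 2.44) ≈ 0.377244.

0.3772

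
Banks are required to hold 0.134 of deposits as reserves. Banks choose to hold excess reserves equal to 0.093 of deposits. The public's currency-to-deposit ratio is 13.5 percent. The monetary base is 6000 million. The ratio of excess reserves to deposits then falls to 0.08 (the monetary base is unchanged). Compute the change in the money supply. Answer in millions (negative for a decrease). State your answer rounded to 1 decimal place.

700.7 million

Initially m₁ = (1 + 0.135) / (0.134 + 0.093 + 0.135) ≈ 3.135359, so M₁ = 3.135359 × 6000 = 18812.154 million.
After the change m₂ = (1 + 0.135) / (0.134 + 0.08 + 0.135) ≈ 3.252149, so M₂ = 3.252149 × 6000 = 19512.894 million.
ΔM = M₂ − M₁ = 19512.894 − 18812.154 = 700.74 million.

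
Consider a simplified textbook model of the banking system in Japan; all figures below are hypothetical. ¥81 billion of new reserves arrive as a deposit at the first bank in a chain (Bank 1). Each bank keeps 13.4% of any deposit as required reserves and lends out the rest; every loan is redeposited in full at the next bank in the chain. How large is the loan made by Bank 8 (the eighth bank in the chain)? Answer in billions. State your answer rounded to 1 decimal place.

Each bank lends a fraction (1 − rr) = 0.8660 of the deposit it receives, so Bank 8 receives 81·0.8660^7 and lends 81·0.8660^8 ≈ 25.6229 billion.

¥25.6 billion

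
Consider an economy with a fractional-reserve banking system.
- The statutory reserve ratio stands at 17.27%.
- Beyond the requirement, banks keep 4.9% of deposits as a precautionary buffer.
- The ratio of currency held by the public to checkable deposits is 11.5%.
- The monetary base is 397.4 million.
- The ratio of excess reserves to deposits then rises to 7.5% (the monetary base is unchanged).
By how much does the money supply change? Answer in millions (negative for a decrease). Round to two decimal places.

-94.34 million

Initially m₁ = (1 + 0.115) / (0.1727 + 0.049 + 0.115) ≈ 3.311553, so M₁ = 3.311553 × 397.4 ≈ 1316.0112 million.
After the change m₂ = (1 + 0.115) / (0.1727 + 0.075 + 0.115) ≈ 3.074166, so M₂ = 3.074166 × 397.4 ≈ 1221.6736 million.
ΔM = M₂ − M₁ = 1221.6736 − 1316.0112 = -94.3376 million.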